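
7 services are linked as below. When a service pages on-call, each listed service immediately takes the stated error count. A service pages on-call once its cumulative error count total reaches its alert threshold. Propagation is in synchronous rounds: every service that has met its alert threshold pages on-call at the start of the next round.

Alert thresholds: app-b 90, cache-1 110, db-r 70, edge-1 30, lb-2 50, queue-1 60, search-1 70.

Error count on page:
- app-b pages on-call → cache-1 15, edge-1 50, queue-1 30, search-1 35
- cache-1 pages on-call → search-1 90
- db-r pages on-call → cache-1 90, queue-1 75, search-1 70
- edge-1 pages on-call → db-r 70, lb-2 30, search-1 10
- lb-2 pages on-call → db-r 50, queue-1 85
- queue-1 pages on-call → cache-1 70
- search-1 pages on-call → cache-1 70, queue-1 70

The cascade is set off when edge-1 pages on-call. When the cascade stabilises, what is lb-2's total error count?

30

Round 1 — edge-1 pages on-call (initial).
  db-r: +70 → 70 ≥ 70
  lb-2: +30 → 30 < 50
  search-1: +10 → 10 < 70
Round 2 — db-r pages on-call.
  cache-1: +90 → 90 < 110
  queue-1: +75 → 75 ≥ 60
  search-1: +70 → 80 ≥ 70
Round 3 — queue-1, search-1 page on-call.
  cache-1: +70+70 → 230 ≥ 110
Round 4 — cache-1 pages on-call.
No further pages.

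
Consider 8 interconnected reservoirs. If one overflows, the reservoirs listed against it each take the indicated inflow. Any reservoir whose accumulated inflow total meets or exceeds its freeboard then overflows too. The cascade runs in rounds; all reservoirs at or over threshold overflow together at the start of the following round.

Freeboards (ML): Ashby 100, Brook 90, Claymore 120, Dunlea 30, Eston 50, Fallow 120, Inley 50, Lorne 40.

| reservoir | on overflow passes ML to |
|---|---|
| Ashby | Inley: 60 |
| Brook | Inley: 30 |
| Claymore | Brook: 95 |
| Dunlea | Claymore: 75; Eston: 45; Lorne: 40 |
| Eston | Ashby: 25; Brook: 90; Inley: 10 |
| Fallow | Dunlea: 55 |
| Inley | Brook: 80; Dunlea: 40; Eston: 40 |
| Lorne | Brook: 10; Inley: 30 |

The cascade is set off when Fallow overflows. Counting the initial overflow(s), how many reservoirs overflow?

Round 1 — Fallow overflows (initial).
  Dunlea: +55 → 55 ≥ 30
Round 2 — Dunlea overflows.
  Claymore: +75 → 75 < 120
  Eston: +45 → 45 < 50
  Lorne: +40 → 40 ≥ 40
Round 3 — Lorne overflows.
  Brook: +10 → 10 < 90
  Inley: +30 → 30 < 50
No further overflows.

3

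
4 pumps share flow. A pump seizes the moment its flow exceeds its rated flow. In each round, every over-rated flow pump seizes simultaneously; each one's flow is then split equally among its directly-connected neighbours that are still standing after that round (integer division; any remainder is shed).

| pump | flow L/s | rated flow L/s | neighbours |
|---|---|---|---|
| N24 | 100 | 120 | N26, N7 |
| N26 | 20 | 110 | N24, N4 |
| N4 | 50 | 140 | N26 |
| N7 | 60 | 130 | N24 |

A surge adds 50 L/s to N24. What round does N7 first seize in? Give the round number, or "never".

Round 1 — N24 at 150 > 120. N24 seizes.
  N24 sheds 150 L/s to N26, N7: 75 each.
    N26: 20+75 = 95 ≤ 110
    N7: 60+75 = 135 > 130
Round 2 — N7 seizes.
  N7 sheds 135 L/s: no online neighbours, lost.
No further seizures.

2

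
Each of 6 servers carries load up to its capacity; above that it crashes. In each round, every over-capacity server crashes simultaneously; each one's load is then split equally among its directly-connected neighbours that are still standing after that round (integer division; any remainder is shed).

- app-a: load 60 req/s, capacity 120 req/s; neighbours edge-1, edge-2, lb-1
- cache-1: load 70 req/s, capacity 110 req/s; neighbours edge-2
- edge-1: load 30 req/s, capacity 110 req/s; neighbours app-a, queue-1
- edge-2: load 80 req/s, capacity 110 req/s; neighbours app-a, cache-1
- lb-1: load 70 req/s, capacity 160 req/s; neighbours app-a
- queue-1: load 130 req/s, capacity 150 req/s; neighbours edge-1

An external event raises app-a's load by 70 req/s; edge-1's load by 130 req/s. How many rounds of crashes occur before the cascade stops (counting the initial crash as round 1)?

3

Round 1 — app-a at 130 > 120; edge-1 at 160 > 110. app-a, edge-1 crash.
  app-a sheds 130 req/s to edge-2, lb-1: 65 each.
    edge-2: 80+65 = 145 > 110
    lb-1: 70+65 = 135 ≤ 160
  edge-1 sheds 160 req/s to queue-1: 160 each.
    queue-1: 130+160 = 290 > 150
Round 2 — edge-2, queue-1 crash.
  edge-2 sheds 145 req/s to cache-1: 145 each.
    cache-1: 70+145 = 215 > 110
  queue-1 sheds 290 req/s: no online neighbours, lost.
Round 3 — cache-1 crashes.
  cache-1 sheds 215 req/s: no online neighbours, lost.
No further crashes.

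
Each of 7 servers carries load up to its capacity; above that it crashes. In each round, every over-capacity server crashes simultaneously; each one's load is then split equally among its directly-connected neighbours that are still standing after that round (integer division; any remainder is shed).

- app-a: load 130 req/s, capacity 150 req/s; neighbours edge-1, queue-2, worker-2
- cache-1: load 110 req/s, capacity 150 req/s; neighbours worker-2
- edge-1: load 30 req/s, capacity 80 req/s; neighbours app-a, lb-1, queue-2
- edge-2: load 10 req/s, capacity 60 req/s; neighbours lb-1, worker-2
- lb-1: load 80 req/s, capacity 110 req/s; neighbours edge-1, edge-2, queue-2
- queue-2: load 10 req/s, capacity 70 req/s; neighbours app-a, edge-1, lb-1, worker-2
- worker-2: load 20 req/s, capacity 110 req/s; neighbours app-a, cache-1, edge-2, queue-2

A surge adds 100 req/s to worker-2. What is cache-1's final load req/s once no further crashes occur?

Round 1 — worker-2 at 120 > 110. worker-2 crashes.
  worker-2 sheds 120 req/s to app-a, cache-1, edge-2, queue-2: 30 each.
    app-a: 130+30 = 160 > 150
    cache-1: 110+30 = 140 ≤ 150
    edge-2: 10+30 = 40 ≤ 60
    queue-2: 10+30 = 40 ≤ 70
Round 2 — app-a crashes.
  app-a sheds 160 req/s to edge-1, queue-2: 80 each.
    edge-1: 30+80 = 110 > 80
    queue-2: 40+80 = 120 > 70
Round 3 — edge-1, queue-2 crash.
  edge-1 sheds 110 req/s to lb-1: 110 each.
    lb-1: 80+110 = 190 > 110
  queue-2 sheds 120 req/s to lb-1: 120 each.
    lb-1: 190+120 = 310 > 110
Round 4 — lb-1 crashes.
  lb-1 sheds 310 req/s to edge-2: 310 each.
    edge-2: 40+310 = 350 > 60
Round 5 — edge-2 crashes.
  edge-2 sheds 350 req/s: no online neighbours, lost.
No further crashes.

140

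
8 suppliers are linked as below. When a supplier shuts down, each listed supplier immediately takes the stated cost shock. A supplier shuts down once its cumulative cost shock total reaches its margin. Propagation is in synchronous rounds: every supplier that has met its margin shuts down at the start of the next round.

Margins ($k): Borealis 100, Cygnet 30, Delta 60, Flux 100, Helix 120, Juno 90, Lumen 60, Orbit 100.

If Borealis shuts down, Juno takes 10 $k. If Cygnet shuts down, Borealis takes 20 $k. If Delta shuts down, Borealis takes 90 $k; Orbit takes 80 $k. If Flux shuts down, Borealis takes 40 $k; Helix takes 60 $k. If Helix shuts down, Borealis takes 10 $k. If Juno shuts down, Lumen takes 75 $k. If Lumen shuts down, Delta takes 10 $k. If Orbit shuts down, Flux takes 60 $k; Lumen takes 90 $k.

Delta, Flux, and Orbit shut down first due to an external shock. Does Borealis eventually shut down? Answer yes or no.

yes

Round 1 — Delta, Flux, Orbit shut down (initial).
  Borealis: +90+40 → 130 ≥ 100
  Helix: +60 → 60 < 120
  Lumen: +90 → 90 ≥ 60
Round 2 — Borealis, Lumen shut down.
  Juno: +10 → 10 < 90
No further shutdowns.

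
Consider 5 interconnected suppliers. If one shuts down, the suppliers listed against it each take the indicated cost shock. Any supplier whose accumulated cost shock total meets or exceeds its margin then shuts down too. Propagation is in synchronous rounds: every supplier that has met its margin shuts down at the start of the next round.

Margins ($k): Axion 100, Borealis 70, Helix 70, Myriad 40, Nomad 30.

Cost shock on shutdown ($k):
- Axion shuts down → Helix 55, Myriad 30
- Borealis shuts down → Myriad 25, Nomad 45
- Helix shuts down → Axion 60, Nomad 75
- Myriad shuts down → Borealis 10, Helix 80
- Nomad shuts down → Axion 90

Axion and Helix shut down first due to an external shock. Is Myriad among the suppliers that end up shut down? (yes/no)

no

Round 1 — Axion, Helix shut down (initial).
  Myriad: +30 → 30 < 40
  Nomad: +75 → 75 ≥ 30
Round 2 — Nomad shuts down.
No further shutdowns.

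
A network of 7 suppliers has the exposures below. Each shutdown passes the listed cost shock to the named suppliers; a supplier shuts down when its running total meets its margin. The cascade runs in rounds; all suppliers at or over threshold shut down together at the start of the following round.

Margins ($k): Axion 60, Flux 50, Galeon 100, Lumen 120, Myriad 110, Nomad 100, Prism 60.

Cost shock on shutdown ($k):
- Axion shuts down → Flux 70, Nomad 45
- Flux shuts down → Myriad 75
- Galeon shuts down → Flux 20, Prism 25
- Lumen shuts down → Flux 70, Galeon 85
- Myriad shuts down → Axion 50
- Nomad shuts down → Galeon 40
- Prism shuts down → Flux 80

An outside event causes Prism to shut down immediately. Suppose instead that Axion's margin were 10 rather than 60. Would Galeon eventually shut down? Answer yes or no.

With Axion's margin at 10:
Round 1 — Prism shuts down (initial).
  Flux: +80 → 80 ≥ 50
Round 2 — Flux shuts down.
  Myriad: +75 → 75 < 110
No further shutdowns.

no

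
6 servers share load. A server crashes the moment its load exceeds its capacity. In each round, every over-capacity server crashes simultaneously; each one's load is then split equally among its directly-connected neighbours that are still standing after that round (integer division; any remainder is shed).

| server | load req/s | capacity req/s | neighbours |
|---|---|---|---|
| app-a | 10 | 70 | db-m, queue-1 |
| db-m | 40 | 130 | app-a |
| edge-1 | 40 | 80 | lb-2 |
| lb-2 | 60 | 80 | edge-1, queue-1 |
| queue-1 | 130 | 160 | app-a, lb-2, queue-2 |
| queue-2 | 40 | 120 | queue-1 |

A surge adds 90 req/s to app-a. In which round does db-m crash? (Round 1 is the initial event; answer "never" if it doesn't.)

never

Round 1 — app-a at 100 > 70. app-a crashes.
  app-a sheds 100 req/s to db-m, queue-1: 50 each.
    db-m: 40+50 = 90 ≤ 130
    queue-1: 130+50 = 180 > 160
Round 2 — queue-1 crashes.
  queue-1 sheds 180 req/s to lb-2, queue-2: 90 each.
    lb-2: 60+90 = 150 > 80
    queue-2: 40+90 = 130 > 120
Round 3 — lb-2, queue-2 crash.
  lb-2 sheds 150 req/s to edge-1: 150 each.
    edge-1: 40+150 = 190 > 80
  queue-2 sheds 130 req/s: no online neighbours, lost.
Round 4 — edge-1 crashes.
  edge-1 sheds 190 req/s: no online neighbours, lost.
No further crashes.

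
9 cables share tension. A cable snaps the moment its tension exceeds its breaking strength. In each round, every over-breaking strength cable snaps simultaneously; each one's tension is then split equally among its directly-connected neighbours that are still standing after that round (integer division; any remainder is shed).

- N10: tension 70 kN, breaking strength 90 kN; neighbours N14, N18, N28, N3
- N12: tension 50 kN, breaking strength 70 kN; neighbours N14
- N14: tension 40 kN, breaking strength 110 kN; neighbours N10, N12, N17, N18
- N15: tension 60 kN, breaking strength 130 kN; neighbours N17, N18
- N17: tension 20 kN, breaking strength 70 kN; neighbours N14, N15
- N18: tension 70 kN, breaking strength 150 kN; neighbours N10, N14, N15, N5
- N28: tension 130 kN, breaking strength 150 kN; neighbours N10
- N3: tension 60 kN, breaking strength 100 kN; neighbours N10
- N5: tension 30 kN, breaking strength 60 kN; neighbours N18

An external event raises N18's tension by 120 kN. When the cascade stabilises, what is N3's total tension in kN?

Round 1 — N18 at 190 > 150. N18 snaps.
  N18 sheds 190 kN to N10, N14, N15, N5: 47 each (2 lost).
    N10: 70+47 = 117 > 90
    N14: 40+47 = 87 ≤ 110
    N15: 60+47 = 107 ≤ 130
    N5: 30+47 = 77 > 60
Round 2 — N10, N5 snap.
  N10 sheds 117 kN to N14, N28, N3: 39 each.
    N14: 87+39 = 126 > 110
    N28: 130+39 = 169 > 150
    N3: 60+39 = 99 ≤ 100
  N5 sheds 77 kN: no online neighbours, lost.
Round 3 — N14, N28 snap.
  N14 sheds 126 kN to N12, N17: 63 each.
    N12: 50+63 = 113 > 70
    N17: 20+63 = 83 > 70
  N28 sheds 169 kN: no online neighbours, lost.
Round 4 — N12, N17 snap.
  N12 sheds 113 kN: no online neighbours, lost.
  N17 sheds 83 kN to N15: 83 each.
    N15: 107+83 = 190 > 130
Round 5 — N15 snaps.
  N15 sheds 190 kN: no online neighbours, lost.
No further breaks.

99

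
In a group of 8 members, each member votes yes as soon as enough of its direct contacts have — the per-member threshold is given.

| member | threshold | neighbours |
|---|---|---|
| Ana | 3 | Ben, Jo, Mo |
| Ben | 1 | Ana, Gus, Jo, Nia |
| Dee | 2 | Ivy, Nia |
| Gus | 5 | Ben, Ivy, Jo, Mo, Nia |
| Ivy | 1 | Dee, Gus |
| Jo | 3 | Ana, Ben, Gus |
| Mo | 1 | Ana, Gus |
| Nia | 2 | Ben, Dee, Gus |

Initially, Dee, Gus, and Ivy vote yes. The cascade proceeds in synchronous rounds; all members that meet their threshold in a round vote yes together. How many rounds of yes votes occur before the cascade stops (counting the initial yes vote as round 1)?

Round 1 — Dee, Gus, Ivy vote yes (initial).
Round 2 — checking thresholds:
  Ben: 1 of 4 neighbours ≥ 1, votes yes.
  Jo: 1 of 3 neighbours < 3, holds.
  Mo: 1 of 2 neighbours ≥ 1, votes yes.
  Nia: 2 of 3 neighbours ≥ 2, votes yes.
Round 3 — no new yes votes; cascade stops.

2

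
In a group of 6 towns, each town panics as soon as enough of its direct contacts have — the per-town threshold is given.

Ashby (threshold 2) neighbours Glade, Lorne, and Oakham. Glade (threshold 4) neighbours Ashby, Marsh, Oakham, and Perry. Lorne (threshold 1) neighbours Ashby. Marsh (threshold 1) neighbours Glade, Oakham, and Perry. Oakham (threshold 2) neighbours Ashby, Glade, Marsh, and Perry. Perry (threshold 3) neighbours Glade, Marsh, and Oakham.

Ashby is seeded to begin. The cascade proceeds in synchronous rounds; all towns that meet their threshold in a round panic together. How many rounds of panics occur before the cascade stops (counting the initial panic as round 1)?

Round 1 — Ashby panics (initial).
Round 2 — checking thresholds:
  Glade: 1 of 4 neighbours < 4, holds.
  Lorne: 1 of 1 neighbours ≥ 1, panics.
  Oakham: 1 of 4 neighbours < 2, holds.
Round 3 — no new panics; cascade stops.

2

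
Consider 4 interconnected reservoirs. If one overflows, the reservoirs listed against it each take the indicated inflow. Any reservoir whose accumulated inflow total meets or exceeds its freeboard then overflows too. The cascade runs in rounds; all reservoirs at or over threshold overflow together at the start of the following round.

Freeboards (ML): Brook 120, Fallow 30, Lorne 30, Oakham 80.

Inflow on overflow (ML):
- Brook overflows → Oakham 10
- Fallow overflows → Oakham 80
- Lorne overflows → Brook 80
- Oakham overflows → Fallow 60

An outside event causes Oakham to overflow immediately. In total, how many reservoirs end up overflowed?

2

Round 1 — Oakham overflows (initial).
  Fallow: +60 → 60 ≥ 30
Round 2 — Fallow overflows.
No further overflows.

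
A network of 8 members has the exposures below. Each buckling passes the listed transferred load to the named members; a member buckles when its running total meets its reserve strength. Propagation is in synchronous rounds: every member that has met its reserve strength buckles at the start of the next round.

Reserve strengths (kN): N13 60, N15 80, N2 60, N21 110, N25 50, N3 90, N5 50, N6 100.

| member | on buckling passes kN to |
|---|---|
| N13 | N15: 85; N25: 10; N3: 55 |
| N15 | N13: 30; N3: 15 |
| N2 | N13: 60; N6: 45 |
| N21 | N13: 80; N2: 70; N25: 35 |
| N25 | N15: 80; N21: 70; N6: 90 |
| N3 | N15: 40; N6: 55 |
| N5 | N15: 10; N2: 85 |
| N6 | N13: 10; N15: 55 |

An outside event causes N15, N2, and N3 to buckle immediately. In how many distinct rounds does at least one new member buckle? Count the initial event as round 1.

Round 1 — N15, N2, N3 buckle (initial).
  N13: +30+60 → 90 ≥ 60
  N6: +45+55 → 100 ≥ 100
Round 2 — N13, N6 buckle.
  N25: +10 → 10 < 50
No further bucklings.

2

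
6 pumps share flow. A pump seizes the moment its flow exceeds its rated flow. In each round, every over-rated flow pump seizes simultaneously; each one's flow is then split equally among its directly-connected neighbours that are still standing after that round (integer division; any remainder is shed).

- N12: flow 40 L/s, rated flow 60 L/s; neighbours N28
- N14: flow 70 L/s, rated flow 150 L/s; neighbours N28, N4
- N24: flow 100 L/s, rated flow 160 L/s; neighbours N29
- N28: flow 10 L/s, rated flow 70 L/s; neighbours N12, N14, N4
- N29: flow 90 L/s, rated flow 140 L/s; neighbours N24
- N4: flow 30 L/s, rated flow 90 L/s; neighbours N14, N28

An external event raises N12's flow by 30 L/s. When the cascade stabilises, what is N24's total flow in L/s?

Round 1 — N12 at 70 > 60. N12 seizes.
  N12 sheds 70 L/s to N28: 70 each.
    N28: 10+70 = 80 > 70
Round 2 — N28 seizes.
  N28 sheds 80 L/s to N14, N4: 40 each.
    N14: 70+40 = 110 ≤ 150
    N4: 30+40 = 70 ≤ 90
No further seizures.

100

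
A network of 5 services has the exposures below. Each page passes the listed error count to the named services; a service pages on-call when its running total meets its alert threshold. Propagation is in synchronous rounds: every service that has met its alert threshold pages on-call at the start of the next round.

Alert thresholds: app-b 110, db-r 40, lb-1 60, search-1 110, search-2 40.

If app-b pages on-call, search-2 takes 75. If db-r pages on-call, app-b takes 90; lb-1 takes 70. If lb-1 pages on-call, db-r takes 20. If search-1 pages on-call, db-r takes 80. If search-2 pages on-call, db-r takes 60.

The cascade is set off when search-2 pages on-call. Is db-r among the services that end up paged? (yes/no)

Round 1 — search-2 pages on-call (initial).
  db-r: +60 → 60 ≥ 40
Round 2 — db-r pages on-call.
  app-b: +90 → 90 < 110
  lb-1: +70 → 70 ≥ 60
Round 3 — lb-1 pages on-call.
No further pages.

yes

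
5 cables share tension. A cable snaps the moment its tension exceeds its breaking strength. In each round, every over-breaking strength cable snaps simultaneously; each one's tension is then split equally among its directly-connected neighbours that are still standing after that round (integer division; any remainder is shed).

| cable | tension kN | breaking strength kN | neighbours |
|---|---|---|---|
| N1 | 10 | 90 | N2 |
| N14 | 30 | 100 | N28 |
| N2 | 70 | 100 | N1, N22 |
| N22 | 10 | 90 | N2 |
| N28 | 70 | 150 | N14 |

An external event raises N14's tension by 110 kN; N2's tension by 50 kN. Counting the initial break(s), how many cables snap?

Round 1 — N14 at 140 > 100; N2 at 120 > 100. N14, N2 snap.
  N14 sheds 140 kN to N28: 140 each.
    N28: 70+140 = 210 > 150
  N2 sheds 120 kN to N1, N22: 60 each.
    N1: 10+60 = 70 ≤ 90
    N22: 10+60 = 70 ≤ 90
Round 2 — N28 snaps.
  N28 sheds 210 kN: no online neighbours, lost.
No further breaks.

3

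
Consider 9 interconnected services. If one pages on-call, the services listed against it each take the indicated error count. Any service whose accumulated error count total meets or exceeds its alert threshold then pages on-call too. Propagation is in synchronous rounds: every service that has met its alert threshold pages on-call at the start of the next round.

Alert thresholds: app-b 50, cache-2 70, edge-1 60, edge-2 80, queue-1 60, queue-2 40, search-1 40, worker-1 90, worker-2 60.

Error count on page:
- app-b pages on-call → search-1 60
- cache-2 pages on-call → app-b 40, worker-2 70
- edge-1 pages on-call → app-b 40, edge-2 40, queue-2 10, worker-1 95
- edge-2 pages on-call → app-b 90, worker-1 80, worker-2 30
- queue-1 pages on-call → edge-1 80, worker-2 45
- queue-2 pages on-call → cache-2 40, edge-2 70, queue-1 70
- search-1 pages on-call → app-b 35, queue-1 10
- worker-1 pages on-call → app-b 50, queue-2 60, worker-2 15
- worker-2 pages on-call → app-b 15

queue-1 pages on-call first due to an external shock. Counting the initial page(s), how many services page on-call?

Round 1 — queue-1 pages on-call (initial).
  edge-1: +80 → 80 ≥ 60
  worker-2: +45 → 45 < 60
Round 2 — edge-1 pages on-call.
  app-b: +40 → 40 < 50
  edge-2: +40 → 40 < 80
  queue-2: +10 → 10 < 40
  worker-1: +95 → 95 ≥ 90
Round 3 — worker-1 pages on-call.
  app-b: +50 → 90 ≥ 50
  queue-2: +60 → 70 ≥ 40
  worker-2: +15 → 60 ≥ 60
Round 4 — app-b, queue-2, worker-2 page on-call.
  cache-2: +40 → 40 < 70
  edge-2: +70 → 110 ≥ 80
  search-1: +60 → 60 ≥ 40
Round 5 — edge-2, search-1 page on-call.
No further pages.

8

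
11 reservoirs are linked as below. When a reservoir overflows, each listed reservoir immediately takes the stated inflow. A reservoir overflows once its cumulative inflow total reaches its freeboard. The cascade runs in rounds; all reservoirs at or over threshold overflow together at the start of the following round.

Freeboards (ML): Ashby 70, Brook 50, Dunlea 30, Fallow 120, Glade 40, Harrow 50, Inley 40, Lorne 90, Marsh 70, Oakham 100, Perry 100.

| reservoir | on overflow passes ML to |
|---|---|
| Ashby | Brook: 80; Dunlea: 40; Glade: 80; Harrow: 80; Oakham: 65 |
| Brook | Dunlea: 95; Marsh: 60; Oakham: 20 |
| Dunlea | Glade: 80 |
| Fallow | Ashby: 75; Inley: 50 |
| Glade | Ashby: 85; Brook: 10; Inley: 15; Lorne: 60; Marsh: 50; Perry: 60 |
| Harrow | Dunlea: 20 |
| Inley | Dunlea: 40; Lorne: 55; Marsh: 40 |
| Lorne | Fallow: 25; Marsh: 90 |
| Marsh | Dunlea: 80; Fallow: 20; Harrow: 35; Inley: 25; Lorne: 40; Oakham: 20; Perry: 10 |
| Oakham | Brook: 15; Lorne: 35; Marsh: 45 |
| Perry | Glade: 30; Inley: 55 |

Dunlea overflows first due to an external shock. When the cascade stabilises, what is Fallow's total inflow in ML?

Round 1 — Dunlea overflows (initial).
  Glade: +80 → 80 ≥ 40
Round 2 — Glade overflows.
  Ashby: +85 → 85 ≥ 70
  Brook: +10 → 10 < 50
  Inley: +15 → 15 < 40
  Lorne: +60 → 60 < 90
  Marsh: +50 → 50 < 70
  Perry: +60 → 60 < 100
Round 3 — Ashby overflows.
  Brook: +80 → 90 ≥ 50
  Harrow: +80 → 80 ≥ 50
  Oakham: +65 → 65 < 100
Round 4 — Brook, Harrow overflow.
  Marsh: +60 → 110 ≥ 70
  Oakham: +20 → 85 < 100
Round 5 — Marsh overflows.
  Fallow: +20 → 20 < 120
  Inley: +25 → 40 ≥ 40
  Lorne: +40 → 100 ≥ 90
  Oakham: +20 → 105 ≥ 100
  Perry: +10 → 70 < 100
Round 6 — Inley, Lorne, Oakham overflow.
  Fallow: +25 → 45 < 120
No further overflows.

45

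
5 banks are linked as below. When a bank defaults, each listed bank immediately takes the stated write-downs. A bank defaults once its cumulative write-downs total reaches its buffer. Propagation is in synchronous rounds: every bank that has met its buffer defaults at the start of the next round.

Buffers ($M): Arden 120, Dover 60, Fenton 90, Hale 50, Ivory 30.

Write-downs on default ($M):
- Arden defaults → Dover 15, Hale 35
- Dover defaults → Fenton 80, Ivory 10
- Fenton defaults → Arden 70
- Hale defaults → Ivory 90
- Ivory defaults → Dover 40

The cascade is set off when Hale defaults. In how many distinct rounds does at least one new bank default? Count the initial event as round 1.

Round 1 — Hale defaults (initial).
  Ivory: +90 → 90 ≥ 30
Round 2 — Ivory defaults.
  Dover: +40 → 40 < 60
No further defaults.

2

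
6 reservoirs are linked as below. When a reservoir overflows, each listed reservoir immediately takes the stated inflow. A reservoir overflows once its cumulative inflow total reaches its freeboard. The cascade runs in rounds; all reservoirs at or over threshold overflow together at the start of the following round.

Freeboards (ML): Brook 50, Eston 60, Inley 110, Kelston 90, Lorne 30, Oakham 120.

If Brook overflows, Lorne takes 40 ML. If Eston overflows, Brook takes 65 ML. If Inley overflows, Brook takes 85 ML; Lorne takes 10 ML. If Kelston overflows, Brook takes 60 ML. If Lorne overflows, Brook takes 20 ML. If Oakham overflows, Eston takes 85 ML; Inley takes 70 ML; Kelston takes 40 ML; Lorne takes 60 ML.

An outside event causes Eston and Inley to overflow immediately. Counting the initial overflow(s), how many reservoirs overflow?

Round 1 — Eston, Inley overflow (initial).
  Brook: +65+85 → 150 ≥ 50
  Lorne: +10 → 10 < 30
Round 2 — Brook overflows.
  Lorne: +40 → 50 ≥ 30
Round 3 — Lorne overflows.
No further overflows.

4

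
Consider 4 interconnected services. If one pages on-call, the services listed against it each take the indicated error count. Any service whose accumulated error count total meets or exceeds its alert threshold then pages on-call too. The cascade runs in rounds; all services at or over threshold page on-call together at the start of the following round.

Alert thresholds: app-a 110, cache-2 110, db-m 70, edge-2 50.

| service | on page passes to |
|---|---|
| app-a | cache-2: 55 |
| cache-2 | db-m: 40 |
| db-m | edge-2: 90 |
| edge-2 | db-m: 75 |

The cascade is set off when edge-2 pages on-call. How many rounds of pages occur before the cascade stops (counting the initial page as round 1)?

2

Round 1 — edge-2 pages on-call (initial).
  db-m: +75 → 75 ≥ 70
Round 2 — db-m pages on-call.
No further pages.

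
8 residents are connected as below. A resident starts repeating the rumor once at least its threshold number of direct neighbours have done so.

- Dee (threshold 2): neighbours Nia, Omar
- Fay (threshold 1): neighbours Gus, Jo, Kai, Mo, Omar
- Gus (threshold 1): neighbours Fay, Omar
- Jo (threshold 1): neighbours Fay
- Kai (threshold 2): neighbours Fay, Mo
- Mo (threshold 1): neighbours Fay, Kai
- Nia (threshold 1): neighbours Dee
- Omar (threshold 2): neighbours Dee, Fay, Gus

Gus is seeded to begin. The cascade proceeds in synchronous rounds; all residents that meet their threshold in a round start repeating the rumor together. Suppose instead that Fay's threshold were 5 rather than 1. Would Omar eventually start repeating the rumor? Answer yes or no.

no

With Fay's threshold at 5:
Round 1 — Gus starts repeating the rumor (initial).
Round 2 — no new spreads; cascade stops.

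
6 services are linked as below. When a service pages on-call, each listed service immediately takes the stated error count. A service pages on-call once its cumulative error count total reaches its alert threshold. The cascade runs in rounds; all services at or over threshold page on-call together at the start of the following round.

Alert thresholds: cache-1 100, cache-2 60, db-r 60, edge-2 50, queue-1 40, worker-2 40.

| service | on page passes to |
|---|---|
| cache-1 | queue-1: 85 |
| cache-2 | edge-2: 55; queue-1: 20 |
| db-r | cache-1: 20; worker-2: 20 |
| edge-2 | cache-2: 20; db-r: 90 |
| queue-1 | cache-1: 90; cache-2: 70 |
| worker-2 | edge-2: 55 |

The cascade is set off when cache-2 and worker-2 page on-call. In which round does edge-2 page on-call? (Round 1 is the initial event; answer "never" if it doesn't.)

2

Round 1 — cache-2, worker-2 page on-call (initial).
  edge-2: +55+55 → 110 ≥ 50
  queue-1: +20 → 20 < 40
Round 2 — edge-2 pages on-call.
  db-r: +90 → 90 ≥ 60
Round 3 — db-r pages on-call.
  cache-1: +20 → 20 < 100
No further pages.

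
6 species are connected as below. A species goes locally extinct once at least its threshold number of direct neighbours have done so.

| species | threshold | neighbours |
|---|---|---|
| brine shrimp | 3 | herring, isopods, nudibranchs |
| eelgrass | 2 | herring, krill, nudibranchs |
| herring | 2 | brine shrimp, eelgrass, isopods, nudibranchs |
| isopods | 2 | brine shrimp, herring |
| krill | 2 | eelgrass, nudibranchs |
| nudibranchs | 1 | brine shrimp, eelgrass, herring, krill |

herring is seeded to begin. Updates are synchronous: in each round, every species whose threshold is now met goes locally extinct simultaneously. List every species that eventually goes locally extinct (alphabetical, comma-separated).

eelgrass, herring, krill, nudibranchs

Round 1 — herring goes locally extinct (initial).
Round 2 — checking thresholds:
  brine shrimp: 1 of 3 neighbours < 3, below threshold.
  eelgrass: 1 of 3 neighbours < 2, below threshold.
  isopods: 1 of 2 neighbours < 2, below threshold.
  nudibranchs: 1 of 4 neighbours ≥ 1, goes locally extinct.
Round 3 — checking thresholds:
  brine shrimp: 2 of 3 neighbours < 3, below threshold.
  eelgrass: 2 of 3 neighbours ≥ 2, goes locally extinct.
  isopods: 1 of 2 neighbours < 2, below threshold.
  krill: 1 of 2 neighbours < 2, below threshold.
Round 4 — checking thresholds:
  brine shrimp: 2 of 3 neighbours < 3, below threshold.
  isopods: 1 of 2 neighbours < 2, below threshold.
  krill: 2 of 2 neighbours ≥ 2, goes locally extinct.
Round 5 — no new extinctions; cascade stops.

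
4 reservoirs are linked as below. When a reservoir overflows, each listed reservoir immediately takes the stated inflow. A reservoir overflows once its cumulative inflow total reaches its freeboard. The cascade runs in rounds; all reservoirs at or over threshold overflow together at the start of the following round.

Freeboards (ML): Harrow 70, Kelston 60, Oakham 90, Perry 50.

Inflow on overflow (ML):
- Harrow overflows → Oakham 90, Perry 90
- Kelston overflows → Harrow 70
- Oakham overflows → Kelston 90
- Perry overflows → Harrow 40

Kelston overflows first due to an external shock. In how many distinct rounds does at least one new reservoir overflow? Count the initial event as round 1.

Round 1 — Kelston overflows (initial).
  Harrow: +70 → 70 ≥ 70
Round 2 — Harrow overflows.
  Oakham: +90 → 90 ≥ 90
  Perry: +90 → 90 ≥ 50
Round 3 — Oakham, Perry overflow.
No further overflows.

3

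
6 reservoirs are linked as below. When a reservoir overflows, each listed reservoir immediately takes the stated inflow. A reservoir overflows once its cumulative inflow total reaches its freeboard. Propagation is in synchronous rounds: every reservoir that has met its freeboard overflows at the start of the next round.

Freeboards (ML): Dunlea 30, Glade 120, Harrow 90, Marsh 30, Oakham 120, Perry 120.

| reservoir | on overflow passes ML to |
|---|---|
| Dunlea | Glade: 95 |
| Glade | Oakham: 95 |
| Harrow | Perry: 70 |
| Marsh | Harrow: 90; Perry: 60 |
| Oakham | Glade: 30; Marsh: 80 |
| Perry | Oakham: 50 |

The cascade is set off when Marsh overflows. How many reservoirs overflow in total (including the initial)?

3

Round 1 — Marsh overflows (initial).
  Harrow: +90 → 90 ≥ 90
  Perry: +60 → 60 < 120
Round 2 — Harrow overflows.
  Perry: +70 → 130 ≥ 120
Round 3 — Perry overflows.
  Oakham: +50 → 50 < 120
No further overflows.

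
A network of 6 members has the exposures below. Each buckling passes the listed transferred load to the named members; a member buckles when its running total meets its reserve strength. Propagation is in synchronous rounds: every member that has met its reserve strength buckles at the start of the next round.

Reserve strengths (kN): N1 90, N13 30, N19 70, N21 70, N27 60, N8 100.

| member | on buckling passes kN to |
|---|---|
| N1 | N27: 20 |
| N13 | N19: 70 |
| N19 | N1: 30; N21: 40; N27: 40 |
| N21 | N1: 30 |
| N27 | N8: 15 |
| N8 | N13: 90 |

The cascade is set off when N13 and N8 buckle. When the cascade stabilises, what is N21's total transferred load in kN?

Round 1 — N13, N8 buckle (initial).
  N19: +70 → 70 ≥ 70
Round 2 — N19 buckles.
  N1: +30 → 30 < 90
  N21: +40 → 40 < 70
  N27: +40 → 40 < 60
No further bucklings.

40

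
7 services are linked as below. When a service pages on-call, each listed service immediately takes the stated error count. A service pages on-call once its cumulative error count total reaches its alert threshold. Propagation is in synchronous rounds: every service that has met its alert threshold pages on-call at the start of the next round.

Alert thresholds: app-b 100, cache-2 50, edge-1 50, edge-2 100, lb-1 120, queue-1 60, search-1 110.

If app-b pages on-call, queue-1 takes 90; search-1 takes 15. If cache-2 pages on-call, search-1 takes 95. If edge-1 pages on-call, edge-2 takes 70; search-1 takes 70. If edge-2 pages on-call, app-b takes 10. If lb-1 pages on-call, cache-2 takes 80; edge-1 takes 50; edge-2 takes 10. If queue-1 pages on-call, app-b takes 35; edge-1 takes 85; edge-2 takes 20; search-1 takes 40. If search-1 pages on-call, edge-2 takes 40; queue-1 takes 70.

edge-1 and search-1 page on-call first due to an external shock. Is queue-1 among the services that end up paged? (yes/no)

Round 1 — edge-1, search-1 page on-call (initial).
  edge-2: +70+40 → 110 ≥ 100
  queue-1: +70 → 70 ≥ 60
Round 2 — edge-2, queue-1 page on-call.
  app-b: +10+35 → 45 < 100
No further pages.

yes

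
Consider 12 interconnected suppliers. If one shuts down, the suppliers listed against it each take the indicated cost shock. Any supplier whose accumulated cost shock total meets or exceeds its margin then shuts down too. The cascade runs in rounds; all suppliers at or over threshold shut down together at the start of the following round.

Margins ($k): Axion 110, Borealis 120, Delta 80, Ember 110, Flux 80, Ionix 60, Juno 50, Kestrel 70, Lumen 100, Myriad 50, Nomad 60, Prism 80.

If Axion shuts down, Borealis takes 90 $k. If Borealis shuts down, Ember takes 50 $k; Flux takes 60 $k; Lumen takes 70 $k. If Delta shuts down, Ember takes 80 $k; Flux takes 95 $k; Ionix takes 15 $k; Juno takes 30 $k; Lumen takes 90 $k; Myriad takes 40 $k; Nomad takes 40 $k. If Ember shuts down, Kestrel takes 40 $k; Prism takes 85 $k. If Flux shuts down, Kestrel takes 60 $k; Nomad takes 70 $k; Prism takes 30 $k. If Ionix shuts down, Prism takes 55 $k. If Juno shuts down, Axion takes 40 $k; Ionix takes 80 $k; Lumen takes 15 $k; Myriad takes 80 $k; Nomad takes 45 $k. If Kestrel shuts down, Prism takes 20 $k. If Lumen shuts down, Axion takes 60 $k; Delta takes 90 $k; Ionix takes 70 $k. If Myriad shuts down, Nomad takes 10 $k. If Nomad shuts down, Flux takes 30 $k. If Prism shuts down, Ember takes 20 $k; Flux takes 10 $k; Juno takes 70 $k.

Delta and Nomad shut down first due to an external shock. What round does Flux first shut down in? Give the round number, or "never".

2

Round 1 — Delta, Nomad shut down (initial).
  Ember: +80 → 80 < 110
  Flux: +95+30 → 125 ≥ 80
  Ionix: +15 → 15 < 60
  Juno: +30 → 30 < 50
  Lumen: +90 → 90 < 100
  Myriad: +40 → 40 < 50
Round 2 — Flux shuts down.
  Kestrel: +60 → 60 < 70
  Prism: +30 → 30 < 80
No further shutdowns.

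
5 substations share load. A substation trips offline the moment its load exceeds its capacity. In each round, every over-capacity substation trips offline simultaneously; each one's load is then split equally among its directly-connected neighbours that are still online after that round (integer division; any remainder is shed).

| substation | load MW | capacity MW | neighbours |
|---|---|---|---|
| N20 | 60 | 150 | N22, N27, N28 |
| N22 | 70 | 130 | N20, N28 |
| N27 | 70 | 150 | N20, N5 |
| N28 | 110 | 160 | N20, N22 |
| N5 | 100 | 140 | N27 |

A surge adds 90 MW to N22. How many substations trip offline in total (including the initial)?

5

Round 1 — N22 at 160 > 130. N22 trips offline.
  N22 sheds 160 MW to N20, N28: 80 each.
    N20: 60+80 = 140 ≤ 150
    N28: 110+80 = 190 > 160
Round 2 — N28 trips offline.
  N28 sheds 190 MW to N20: 190 each.
    N20: 140+190 = 330 > 150
Round 3 — N20 trips offline.
  N20 sheds 330 MW to N27: 330 each.
    N27: 70+330 = 400 > 150
Round 4 — N27 trips offline.
  N27 sheds 400 MW to N5: 400 each.
    N5: 100+400 = 500 > 140
Round 5 — N5 trips offline.
  N5 sheds 500 MW: no online neighbours, lost.
No further trips.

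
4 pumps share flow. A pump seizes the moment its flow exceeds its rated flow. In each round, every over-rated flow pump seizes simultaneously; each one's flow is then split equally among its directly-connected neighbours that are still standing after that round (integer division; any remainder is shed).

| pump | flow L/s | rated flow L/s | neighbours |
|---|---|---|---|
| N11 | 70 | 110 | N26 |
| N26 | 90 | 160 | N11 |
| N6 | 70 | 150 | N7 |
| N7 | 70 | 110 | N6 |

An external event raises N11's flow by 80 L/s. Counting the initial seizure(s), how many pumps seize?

Round 1 — N11 at 150 > 110. N11 seizes.
  N11 sheds 150 L/s to N26: 150 each.
    N26: 90+150 = 240 > 160
Round 2 — N26 seizes.
  N26 sheds 240 L/s: no online neighbours, lost.
No further seizures.

2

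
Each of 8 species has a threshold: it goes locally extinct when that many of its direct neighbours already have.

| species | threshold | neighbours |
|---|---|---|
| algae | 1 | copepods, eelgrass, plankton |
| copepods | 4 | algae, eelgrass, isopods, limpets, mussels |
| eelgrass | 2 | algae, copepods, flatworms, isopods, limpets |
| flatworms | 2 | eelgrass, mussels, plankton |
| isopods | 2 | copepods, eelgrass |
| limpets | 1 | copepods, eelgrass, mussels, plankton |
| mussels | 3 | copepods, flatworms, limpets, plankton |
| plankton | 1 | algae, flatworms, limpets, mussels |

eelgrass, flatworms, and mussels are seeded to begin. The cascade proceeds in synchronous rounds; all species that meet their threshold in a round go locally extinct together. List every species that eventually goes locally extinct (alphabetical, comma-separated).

algae, copepods, eelgrass, flatworms, isopods, limpets, mussels, plankton

Round 1 — eelgrass, flatworms, mussels go locally extinct (initial).
Round 2 — checking thresholds:
  algae: 1 of 3 neighbours ≥ 1, goes locally extinct.
  copepods: 2 of 5 neighbours < 4, not yet.
  isopods: 1 of 2 neighbours < 2, not yet.
  limpets: 2 of 4 neighbours ≥ 1, goes locally extinct.
  plankton: 2 of 4 neighbours ≥ 1, goes locally extinct.
Round 3 — checking thresholds:
  copepods: 4 of 5 neighbours ≥ 4, goes locally extinct.
  isopods: 1 of 2 neighbours < 2, not yet.
Round 4 — checking thresholds:
  isopods: 2 of 2 neighbours ≥ 2, goes locally extinct.
Round 5 — no new extinctions; cascade stops.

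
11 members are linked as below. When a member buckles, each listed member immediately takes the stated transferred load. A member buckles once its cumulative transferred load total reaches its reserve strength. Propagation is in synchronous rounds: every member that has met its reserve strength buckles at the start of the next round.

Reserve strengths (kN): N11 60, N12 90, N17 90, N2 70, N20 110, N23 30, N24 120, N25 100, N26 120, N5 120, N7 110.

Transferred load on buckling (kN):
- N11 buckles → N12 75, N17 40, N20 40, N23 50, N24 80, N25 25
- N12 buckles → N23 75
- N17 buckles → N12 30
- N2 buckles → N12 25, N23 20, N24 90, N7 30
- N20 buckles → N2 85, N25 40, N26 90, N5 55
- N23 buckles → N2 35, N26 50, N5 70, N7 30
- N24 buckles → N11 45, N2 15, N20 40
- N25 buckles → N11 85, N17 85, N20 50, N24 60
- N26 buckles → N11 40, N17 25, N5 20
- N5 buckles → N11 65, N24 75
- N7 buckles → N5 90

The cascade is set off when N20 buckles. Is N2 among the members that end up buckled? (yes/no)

Round 1 — N20 buckles (initial).
  N2: +85 → 85 ≥ 70
  N25: +40 → 40 < 100
  N26: +90 → 90 < 120
  N5: +55 → 55 < 120
Round 2 — N2 buckles.
  N12: +25 → 25 < 90
  N23: +20 → 20 < 30
  N24: +90 → 90 < 120
  N7: +30 → 30 < 110
No further bucklings.

yes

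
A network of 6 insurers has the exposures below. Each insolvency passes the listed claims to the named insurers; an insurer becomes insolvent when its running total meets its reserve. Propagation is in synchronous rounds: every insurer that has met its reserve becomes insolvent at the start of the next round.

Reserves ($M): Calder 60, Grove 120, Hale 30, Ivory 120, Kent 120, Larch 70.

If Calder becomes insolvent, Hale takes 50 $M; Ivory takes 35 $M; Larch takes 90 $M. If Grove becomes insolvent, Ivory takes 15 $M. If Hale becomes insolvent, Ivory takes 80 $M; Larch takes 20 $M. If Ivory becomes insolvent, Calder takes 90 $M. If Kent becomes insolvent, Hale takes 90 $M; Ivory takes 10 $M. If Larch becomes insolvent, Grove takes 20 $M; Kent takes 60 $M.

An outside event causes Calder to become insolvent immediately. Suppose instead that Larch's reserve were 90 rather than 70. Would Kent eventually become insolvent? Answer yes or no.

no

With Larch's reserve at 90:
Round 1 — Calder becomes insolvent (initial).
  Hale: +50 → 50 ≥ 30
  Ivory: +35 → 35 < 120
  Larch: +90 → 90 ≥ 90
Round 2 — Hale, Larch become insolvent.
  Grove: +20 → 20 < 120
  Ivory: +80 → 115 < 120
  Kent: +60 → 60 < 120
No further insolvencies.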